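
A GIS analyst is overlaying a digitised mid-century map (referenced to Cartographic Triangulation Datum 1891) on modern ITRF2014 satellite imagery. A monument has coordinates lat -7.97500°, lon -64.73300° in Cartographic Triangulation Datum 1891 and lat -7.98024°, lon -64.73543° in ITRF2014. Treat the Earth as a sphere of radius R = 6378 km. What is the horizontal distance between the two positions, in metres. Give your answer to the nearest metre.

Δφ = -7.98024° − -7.97500° = -0.00524°; Δλ = -64.73543° − -64.73300° = -0.00243°.
1° along a meridian = πR/180 = 111317 m.
ΔN = Δφ × 111317 = -583.3 m; ΔE = Δλ × 111317 × cos(-7.97500°) = -0.00243 × 111317 × 0.990329 = -267.9 m.
Distance = √(ΔE² + ΔN²) = √((-267.9)² + (-583.3)²) = 641.9 m.

642 m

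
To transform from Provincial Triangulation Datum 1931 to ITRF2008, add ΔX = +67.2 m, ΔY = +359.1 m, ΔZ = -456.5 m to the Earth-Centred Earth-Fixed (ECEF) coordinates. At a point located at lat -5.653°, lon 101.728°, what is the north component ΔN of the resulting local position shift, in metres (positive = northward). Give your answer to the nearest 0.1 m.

ΔN = -421.0 m

At φ = -5.653°, λ = 101.728°: sin φ = -0.098503, cos φ = 0.995137, sin λ = 0.979124, cos λ = -0.203266.
ΔN = −sin φ cos λ·ΔX − sin φ sin λ·ΔY + cos φ·ΔZ = −(-0.098503)(-0.203266)(67.2) − (-0.098503)(0.979124)(359.1) + (0.995137)(-456.5) = -420.99 m.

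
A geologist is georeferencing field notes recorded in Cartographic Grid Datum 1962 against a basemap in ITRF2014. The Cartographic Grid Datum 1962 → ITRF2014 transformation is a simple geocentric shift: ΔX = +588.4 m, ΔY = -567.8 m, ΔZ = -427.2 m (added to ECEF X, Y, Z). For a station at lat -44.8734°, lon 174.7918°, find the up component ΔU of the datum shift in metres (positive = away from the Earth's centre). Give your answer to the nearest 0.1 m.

ΔU = -150.4 m

At φ = -44.8734°, λ = 174.7918°: sin φ = -0.705543, cos φ = 0.708667, sin λ = 0.090775, cos λ = -0.995871.
ΔU = cos φ cos λ·ΔX + cos φ sin λ·ΔY + sin φ·ΔZ = (0.708667)(-0.995871)(588.4) + (0.708667)(0.090775)(-567.8) + (-0.705543)(-427.2) = -150.38 m.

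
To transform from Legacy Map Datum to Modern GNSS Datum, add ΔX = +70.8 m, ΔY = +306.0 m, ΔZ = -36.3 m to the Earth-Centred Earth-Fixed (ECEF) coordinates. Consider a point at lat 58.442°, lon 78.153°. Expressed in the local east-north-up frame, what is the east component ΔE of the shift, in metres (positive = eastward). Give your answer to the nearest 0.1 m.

The local east axis at (φ, λ) is (−sin λ, cos λ, 0), so ΔE = −sin(78.153°)·70.8 + cos(78.153°)·306.0 = -6.47 m.

ΔE = -6.5 m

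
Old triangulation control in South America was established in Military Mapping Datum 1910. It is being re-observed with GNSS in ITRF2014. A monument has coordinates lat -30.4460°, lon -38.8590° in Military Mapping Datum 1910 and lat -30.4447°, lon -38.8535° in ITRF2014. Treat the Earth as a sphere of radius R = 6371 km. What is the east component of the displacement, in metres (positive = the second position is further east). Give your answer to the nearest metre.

ΔE = 527 m

Δφ = -30.4447° − -30.4460° = +0.0013°; Δλ = -38.8535° − -38.8590° = +0.0055°.
1° along a meridian = πR/180 = 111195 m.
ΔN = Δφ × 111195 = 144.6 m; ΔE = Δλ × 111195 × cos(-30.4460°) = +0.0055 × 111195 × 0.862107 = 527.2 m.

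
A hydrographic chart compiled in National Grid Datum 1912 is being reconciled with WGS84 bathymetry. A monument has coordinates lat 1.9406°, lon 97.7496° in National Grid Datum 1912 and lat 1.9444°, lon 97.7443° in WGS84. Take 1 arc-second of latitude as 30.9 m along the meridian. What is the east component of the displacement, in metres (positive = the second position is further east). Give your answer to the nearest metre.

Δφ = 1.9444° − 1.9406° = +0.0038°; Δλ = 97.7443° − 97.7496° = -0.0053°.
1° of latitude = 3600 × 30.90 = 111240 m.
ΔN = Δφ × 111240 = 422.7 m; ΔE = Δλ × 111240 × cos(1.9406°) = -0.0053 × 111240 × 0.999426 = -589.2 m.

ΔE = -589 m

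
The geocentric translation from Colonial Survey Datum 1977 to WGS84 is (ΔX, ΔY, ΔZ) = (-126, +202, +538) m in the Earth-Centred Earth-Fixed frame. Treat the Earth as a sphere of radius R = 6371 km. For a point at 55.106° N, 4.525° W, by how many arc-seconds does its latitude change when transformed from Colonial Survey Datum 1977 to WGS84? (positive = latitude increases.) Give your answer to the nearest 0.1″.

Δφ = 13.7″

sin φ = 0.820212, cos φ = 0.572060, sin λ = -0.078894, cos λ = 0.996883.
North component: ΔN = −sin φ cos λ·ΔX − sin φ sin λ·ΔY + cos φ·ΔZ = −(0.820212)(0.996883)(-126) − (0.820212)(-0.078894)(202) + (0.572060)(538) = 423.86 m.
1° of latitude spans πR/180 = 111195 m, so Δφ = 423.86 / 111195 × 3600 = 13.723″.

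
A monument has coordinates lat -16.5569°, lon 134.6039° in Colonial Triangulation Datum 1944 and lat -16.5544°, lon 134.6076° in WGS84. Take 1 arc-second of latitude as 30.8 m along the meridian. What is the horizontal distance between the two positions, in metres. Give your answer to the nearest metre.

481 m

Δφ = -16.5544° − -16.5569° = +0.0025°; Δλ = 134.6076° − 134.6039° = +0.0037°.
1° of latitude = 3600 × 30.80 = 110880 m.
ΔN = Δφ × 110880 = 277.2 m; ΔE = Δλ × 110880 × cos(-16.5569°) = +0.0037 × 110880 × 0.958537 = 393.2 m.
Distance = √(ΔE² + ΔN²) = √(393.2² + 277.2²) = 481.1 m.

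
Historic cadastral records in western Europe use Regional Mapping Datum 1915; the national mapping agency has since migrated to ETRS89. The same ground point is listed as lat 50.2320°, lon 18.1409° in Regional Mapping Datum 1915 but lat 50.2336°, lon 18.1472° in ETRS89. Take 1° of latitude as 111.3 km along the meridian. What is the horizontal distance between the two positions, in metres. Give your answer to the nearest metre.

Δφ = 50.2336° − 50.2320° = +0.0016°; Δλ = 18.1472° − 18.1409° = +0.0063°.
ΔN = Δφ × 111300 = 178.1 m; ΔE = Δλ × 111300 × cos(50.2320°) = +0.0063 × 111300 × 0.639681 = 448.5 m.
Distance = √(ΔE² + ΔN²) = √(448.5² + 178.1²) = 482.6 m.

483 m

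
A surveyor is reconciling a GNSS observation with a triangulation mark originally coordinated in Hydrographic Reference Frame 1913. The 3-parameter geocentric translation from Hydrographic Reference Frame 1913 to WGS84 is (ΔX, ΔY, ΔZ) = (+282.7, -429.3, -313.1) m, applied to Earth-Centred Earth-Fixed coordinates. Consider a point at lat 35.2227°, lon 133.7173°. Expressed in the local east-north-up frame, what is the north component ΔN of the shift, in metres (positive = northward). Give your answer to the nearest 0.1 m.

The local north axis is (−sin φ cos λ, −sin φ sin λ, cos φ), giving ΔN = 112.683 + 178.956 − 255.777 = 35.86 m.

ΔN = 35.9 m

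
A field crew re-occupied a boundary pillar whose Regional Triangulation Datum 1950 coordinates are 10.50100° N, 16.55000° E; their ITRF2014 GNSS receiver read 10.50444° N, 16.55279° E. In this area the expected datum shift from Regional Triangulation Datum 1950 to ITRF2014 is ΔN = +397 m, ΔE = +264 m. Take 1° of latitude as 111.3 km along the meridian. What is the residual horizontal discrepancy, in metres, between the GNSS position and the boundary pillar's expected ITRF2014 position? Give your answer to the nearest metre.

44 m

Observed coordinate differences: Δφ = +0.00344°, Δλ = +0.00279°.
Converting to metres (1° lat = 111300 m, cos φ = 0.983252): observed ΔN = 382.9 m, observed ΔE = 305.3 m.
Subtracting the expected shift leaves a residual of 382.9 − (397) = -14.1 m north and 305.3 − (264) = 41.3 m east.
Residual distance = √((-14.1)² + 41.3²) = 43.7 m.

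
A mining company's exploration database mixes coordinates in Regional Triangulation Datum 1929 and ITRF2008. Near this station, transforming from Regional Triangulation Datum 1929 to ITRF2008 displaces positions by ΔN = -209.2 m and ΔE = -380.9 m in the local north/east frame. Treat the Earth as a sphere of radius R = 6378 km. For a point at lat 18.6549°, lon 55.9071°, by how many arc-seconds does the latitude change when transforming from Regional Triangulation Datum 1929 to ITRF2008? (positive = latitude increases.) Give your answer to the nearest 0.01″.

Δφ = -6.77″

On a sphere of radius R, 1 rad of latitude = R, so Δφ = ΔN / R = -209.2 / 6378000 = -3.2800e-05 rad = -6.766″.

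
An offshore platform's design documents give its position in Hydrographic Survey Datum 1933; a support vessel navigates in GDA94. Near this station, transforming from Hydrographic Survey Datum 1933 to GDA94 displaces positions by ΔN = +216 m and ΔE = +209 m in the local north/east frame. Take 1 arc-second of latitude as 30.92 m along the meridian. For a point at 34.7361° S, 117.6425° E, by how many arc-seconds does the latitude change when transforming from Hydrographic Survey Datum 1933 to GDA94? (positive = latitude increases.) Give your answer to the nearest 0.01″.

Δφ = 6.99″

1″ of latitude = 30.92 m, so Δφ = 216.0 / 30.92 = 6.986″.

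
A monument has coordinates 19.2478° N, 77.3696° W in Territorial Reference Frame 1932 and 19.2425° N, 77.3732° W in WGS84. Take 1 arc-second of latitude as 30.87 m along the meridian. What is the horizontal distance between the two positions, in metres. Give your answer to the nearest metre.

Δφ = 19.2425° − 19.2478° = -0.0053°; Δλ = -77.3732° − -77.3696° = -0.0036°.
1° of latitude = 3600 × 30.87 = 111132 m.
ΔN = Δφ × 111132 = -589.0 m; ΔE = Δλ × 111132 × cos(19.2478°) = -0.0036 × 111132 × 0.944102 = -377.7 m.
Distance = √(ΔE² + ΔN²) = √((-377.7)² + (-589.0)²) = 699.7 m.

700 m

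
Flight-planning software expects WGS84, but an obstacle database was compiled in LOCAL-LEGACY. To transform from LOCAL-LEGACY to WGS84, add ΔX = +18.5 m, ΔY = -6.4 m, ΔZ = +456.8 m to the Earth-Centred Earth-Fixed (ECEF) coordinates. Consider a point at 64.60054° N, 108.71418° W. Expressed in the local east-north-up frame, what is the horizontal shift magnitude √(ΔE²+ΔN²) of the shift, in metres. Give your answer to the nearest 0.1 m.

At φ = 64.60054°, λ = -108.71418°: sin φ = 0.903339, cos φ = 0.428927, sin λ = -0.947131, cos λ = -0.320847.
ΔE = −sin λ·ΔX + cos λ·ΔY = −(-0.947131)·(18.5) + (-0.320847)·(-6.4) = 19.58 m.
ΔN = −sin φ cos λ·ΔX − sin φ sin λ·ΔY + cos φ·ΔZ = −(0.903339)(-0.320847)(18.5) − (0.903339)(-0.947131)(-6.4) + (0.428927)(456.8) = 195.82 m.
Horizontal magnitude = √(ΔE² + ΔN²) = √(19.58² + 195.82²) = 196.80 m.

196.8 m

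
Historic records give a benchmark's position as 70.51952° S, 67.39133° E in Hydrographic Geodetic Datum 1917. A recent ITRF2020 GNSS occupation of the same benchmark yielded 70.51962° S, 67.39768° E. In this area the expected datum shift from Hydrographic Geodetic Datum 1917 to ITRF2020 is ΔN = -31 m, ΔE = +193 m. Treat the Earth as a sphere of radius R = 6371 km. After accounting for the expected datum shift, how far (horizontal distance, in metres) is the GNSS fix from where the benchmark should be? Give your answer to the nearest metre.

Observed coordinate differences: Δφ = -0.00010°, Δλ = +0.00635°.
Converting to metres (1° lat = 111195 m, cos φ = 0.333486): observed ΔN = -11.1 m, observed ΔE = 235.5 m.
Subtracting the expected shift leaves a residual of -11.1 − (-31) = 19.9 m north and 235.5 − (193) = 42.5 m east.
Residual distance = √(19.9² + 42.5²) = 46.9 m.

47 m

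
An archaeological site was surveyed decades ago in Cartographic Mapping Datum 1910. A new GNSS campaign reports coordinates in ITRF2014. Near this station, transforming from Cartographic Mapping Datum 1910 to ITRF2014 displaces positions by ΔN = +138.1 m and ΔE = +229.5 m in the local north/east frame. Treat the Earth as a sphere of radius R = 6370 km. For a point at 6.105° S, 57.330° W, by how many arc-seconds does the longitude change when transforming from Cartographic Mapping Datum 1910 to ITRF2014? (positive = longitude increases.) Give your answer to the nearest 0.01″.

Δλ = 7.47″

At latitude -6.105°, cos φ = 0.994329.
One radian of longitude at latitude φ spans R cos φ, so Δλ = ΔE / (R cos φ) = 229.5 / (6370000 × 0.994329) = 3.6234e-05 rad = 7.474″.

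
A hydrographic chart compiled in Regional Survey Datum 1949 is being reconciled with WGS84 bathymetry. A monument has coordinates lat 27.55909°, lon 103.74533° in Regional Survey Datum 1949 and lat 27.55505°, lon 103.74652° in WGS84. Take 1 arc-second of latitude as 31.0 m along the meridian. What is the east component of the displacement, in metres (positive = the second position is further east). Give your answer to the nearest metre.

ΔE = 118 m

Δφ = 27.55505° − 27.55909° = -0.00404°; Δλ = 103.74652° − 103.74533° = +0.00119°.
1° of latitude = 3600 × 31.00 = 111600 m.
ΔN = Δφ × 111600 = -450.9 m; ΔE = Δλ × 111600 × cos(27.55909°) = +0.00119 × 111600 × 0.886534 = 117.7 m.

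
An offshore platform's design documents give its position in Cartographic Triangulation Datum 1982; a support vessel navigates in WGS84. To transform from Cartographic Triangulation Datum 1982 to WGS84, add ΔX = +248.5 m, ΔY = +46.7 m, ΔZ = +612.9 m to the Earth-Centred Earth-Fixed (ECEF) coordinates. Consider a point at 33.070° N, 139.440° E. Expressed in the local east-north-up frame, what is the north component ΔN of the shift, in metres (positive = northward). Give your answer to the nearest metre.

ΔN = 600 m

At φ = 33.070°, λ = 139.440°: sin φ = 0.545663, cos φ = 0.838005, sin λ = 0.650244, cos λ = -0.759725.
ΔN = −sin φ cos λ·ΔX − sin φ sin λ·ΔY + cos φ·ΔZ = −(0.545663)(-0.759725)(248.5) − (0.545663)(0.650244)(46.7) + (0.838005)(612.9) = 600.06 m.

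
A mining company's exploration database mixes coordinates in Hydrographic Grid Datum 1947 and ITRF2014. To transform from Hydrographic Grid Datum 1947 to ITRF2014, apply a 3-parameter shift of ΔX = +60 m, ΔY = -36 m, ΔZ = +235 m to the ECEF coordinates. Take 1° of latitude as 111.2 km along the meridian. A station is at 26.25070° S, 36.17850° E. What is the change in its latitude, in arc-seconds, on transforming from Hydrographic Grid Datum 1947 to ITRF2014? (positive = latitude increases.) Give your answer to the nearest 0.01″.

sin φ = -0.442300, cos φ = 0.896867, sin λ = 0.590303, cos λ = 0.807182.
North component: ΔN = −sin φ cos λ·ΔX − sin φ sin λ·ΔY + cos φ·ΔZ = −(-0.442300)(0.807182)(60) − (-0.442300)(0.590303)(-36) + (0.896867)(235) = 222.79 m.
1° of latitude spans 111200 m, so Δφ = 222.79 / 111200 × 3600 = 7.212″.

Δφ = 7.21″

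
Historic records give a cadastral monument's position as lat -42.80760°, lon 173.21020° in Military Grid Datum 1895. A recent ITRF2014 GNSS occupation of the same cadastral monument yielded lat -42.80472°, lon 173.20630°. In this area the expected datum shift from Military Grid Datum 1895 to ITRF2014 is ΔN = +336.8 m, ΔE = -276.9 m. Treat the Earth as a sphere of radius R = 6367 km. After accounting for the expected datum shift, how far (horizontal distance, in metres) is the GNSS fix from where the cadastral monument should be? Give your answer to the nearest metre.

44 m

Observed coordinate differences: Δφ = +0.00288°, Δλ = -0.00390°.
Converting to metres (1° lat = 111125 m, cos φ = 0.733640): observed ΔN = 320.0 m, observed ΔE = -318.0 m.
Subtracting the expected shift leaves a residual of 320.0 − (336.8) = -16.8 m north and -318.0 − (-276.9) = -41.1 m east.
Residual distance = √((-16.8)² + (-41.1)²) = 44.3 m.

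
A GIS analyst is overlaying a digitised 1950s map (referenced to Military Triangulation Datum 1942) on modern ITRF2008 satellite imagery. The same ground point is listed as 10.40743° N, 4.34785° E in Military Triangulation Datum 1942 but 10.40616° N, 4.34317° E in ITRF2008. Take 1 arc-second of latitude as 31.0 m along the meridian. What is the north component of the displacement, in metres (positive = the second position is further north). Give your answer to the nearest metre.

Δφ = 10.40616° − 10.40743° = -0.00127°; Δλ = 4.34317° − 4.34785° = -0.00468°.
1° of latitude = 3600 × 31.00 = 111600 m.
ΔN = Δφ × 111600 = -141.7 m; ΔE = Δλ × 111600 × cos(10.40743°) = -0.00468 × 111600 × 0.983548 = -513.7 m.

ΔN = -142 m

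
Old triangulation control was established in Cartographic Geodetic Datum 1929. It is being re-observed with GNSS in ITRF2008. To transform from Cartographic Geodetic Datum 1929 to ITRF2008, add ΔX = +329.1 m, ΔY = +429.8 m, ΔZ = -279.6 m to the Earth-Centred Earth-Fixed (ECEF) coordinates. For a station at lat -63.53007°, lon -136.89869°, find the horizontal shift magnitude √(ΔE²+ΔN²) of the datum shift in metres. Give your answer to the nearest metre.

The local east axis at (φ, λ) is (−sin λ, cos λ, 0), so ΔE = −sin(-136.89869°)·329.1 + cos(-136.89869°)·429.8 = -88.95 m.
The local north axis is (−sin φ cos λ, −sin φ sin λ, cos φ), giving ΔN = -215.101 − 262.891 − 124.626 = -602.62 m.
Horizontal magnitude = √(ΔE² + ΔN²) = √((-88.95)² + (-602.62)²) = 609.15 m.

609 m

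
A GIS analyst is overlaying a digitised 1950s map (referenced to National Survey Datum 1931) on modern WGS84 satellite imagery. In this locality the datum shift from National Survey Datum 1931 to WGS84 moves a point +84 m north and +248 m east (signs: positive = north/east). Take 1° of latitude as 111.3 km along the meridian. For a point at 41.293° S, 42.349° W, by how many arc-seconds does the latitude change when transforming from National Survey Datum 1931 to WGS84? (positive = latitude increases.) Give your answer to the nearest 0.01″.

Δφ = 2.72″

1° of latitude = 111.3 km, so Δφ = 84.0 / 111300 = 0.0007547° = 2.717″.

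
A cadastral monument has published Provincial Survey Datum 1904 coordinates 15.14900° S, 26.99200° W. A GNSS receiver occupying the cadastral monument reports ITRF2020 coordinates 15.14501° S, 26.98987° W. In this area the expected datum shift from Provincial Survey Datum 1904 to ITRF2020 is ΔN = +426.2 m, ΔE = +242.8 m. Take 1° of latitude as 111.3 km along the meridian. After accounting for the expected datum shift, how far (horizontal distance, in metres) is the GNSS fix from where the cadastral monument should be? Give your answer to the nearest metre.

23 m

Observed coordinate differences: Δφ = +0.00399°, Δλ = +0.00213°.
Converting to metres (1° lat = 111300 m, cos φ = 0.965249): observed ΔN = 444.1 m, observed ΔE = 228.8 m.
Subtracting the expected shift leaves a residual of 444.1 − (426.2) = 17.9 m north and 228.8 − (242.8) = -14.0 m east.
Residual distance = √(17.9² + (-14.0)²) = 22.7 m.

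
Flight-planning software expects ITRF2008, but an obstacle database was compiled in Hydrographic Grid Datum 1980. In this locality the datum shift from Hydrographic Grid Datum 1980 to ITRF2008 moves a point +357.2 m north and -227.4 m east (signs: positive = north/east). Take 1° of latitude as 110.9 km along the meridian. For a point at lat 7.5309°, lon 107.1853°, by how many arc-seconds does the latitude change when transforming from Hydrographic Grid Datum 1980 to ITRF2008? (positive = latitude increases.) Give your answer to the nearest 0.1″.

1° of latitude = 110.9 km, so Δφ = 357.2 / 110900 = 0.0032209° = 11.595″.

Δφ = 11.6″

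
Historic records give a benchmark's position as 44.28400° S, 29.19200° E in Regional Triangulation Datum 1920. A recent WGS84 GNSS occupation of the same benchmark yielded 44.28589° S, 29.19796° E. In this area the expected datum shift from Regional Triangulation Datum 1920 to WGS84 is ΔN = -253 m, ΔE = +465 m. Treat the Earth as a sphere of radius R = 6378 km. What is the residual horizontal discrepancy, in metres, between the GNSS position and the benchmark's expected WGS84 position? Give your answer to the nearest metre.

Observed coordinate differences: Δφ = -0.00189°, Δλ = +0.00596°.
Converting to metres (1° lat = 111317 m, cos φ = 0.715888): observed ΔN = -210.4 m, observed ΔE = 475.0 m.
Subtracting the expected shift leaves a residual of -210.4 − (-253) = 42.6 m north and 475.0 − (465) = 10.0 m east.
Residual distance = √(42.6² + 10.0²) = 43.8 m.

44 m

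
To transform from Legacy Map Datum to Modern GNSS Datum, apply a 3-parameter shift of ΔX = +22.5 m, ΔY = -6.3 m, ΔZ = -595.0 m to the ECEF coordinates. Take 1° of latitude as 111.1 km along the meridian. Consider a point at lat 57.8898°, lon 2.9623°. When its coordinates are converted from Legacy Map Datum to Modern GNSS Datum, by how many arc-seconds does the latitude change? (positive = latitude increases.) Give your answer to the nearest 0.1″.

sin φ = 0.847027, cos φ = 0.531549, sin λ = 0.051679, cos λ = 0.998664.
North component: ΔN = −sin φ cos λ·ΔX − sin φ sin λ·ΔY + cos φ·ΔZ = −(0.847027)(0.998664)(22.5) − (0.847027)(0.051679)(-6.3) + (0.531549)(-595.0) = -335.03 m.
1° of latitude spans 111100 m, so Δφ = -335.03 / 111100 × 3600 = -10.856″.

Δφ = -10.9″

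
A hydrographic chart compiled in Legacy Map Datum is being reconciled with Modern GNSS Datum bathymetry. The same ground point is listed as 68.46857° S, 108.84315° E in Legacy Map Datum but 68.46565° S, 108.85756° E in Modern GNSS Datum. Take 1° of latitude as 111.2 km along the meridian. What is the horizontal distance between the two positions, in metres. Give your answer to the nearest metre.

Δφ = -68.46565° − -68.46857° = +0.00292°; Δλ = 108.85756° − 108.84315° = +0.01441°.
ΔN = Δφ × 111200 = 324.7 m; ΔE = Δλ × 111200 × cos(-68.46857°) = +0.01441 × 111200 × 0.367012 = 588.1 m.
Distance = √(ΔE² + ΔN²) = √(588.1² + 324.7²) = 671.8 m.

672 m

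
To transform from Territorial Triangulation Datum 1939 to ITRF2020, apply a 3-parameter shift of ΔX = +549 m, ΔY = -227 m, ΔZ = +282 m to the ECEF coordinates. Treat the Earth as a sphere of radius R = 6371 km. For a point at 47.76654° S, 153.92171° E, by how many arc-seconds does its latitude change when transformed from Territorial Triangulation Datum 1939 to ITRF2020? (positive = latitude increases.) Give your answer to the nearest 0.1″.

sin φ = -0.740412, cos φ = 0.672153, sin λ = 0.439599, cos λ = -0.898194.
North component: ΔN = −sin φ cos λ·ΔX − sin φ sin λ·ΔY + cos φ·ΔZ = −(-0.740412)(-0.898194)(549) − (-0.740412)(0.439599)(-227) + (0.672153)(282) = -249.44 m.
1° of latitude spans πR/180 = 111195 m, so Δφ = -249.44 / 111195 × 3600 = -8.076″.

Δφ = -8.1″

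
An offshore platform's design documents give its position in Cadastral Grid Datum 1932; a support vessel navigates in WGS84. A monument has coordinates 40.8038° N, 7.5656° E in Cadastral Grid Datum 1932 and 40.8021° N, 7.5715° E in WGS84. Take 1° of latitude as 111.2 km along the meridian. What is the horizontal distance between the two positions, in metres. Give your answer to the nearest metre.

531 m

Δφ = 40.8021° − 40.8038° = -0.0017°; Δλ = 7.5715° − 7.5656° = +0.0059°.
ΔN = Δφ × 111200 = -189.0 m; ΔE = Δλ × 111200 × cos(40.8038°) = +0.0059 × 111200 × 0.756952 = 496.6 m.
Distance = √(ΔE² + ΔN²) = √(496.6² + (-189.0)²) = 531.4 m.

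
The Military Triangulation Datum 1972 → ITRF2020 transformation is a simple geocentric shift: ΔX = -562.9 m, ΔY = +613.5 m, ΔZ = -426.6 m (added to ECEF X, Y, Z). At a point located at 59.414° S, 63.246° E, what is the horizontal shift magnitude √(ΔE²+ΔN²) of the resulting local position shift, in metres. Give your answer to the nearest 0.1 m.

779.7 m

The local east axis at (φ, λ) is (−sin λ, cos λ, 0), so ΔE = −sin(63.246°)·(-562.9) + cos(63.246°)·613.5 = 778.81 m.
The local north axis is (−sin φ cos λ, −sin φ sin λ, cos φ), giving ΔN = -218.140 + 471.603 − 217.067 = 36.40 m.
Horizontal magnitude = √(ΔE² + ΔN²) = √(778.81² + 36.40²) = 779.66 m.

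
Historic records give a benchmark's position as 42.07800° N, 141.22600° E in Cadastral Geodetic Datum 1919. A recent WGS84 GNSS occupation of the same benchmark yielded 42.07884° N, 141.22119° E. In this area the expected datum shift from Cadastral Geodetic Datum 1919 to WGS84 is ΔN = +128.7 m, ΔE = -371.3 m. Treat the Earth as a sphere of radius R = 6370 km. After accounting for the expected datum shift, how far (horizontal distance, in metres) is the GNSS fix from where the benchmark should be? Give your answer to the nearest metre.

Observed coordinate differences: Δφ = +0.00084°, Δλ = -0.00481°.
Converting to metres (1° lat = 111177 m, cos φ = 0.742233): observed ΔN = 93.4 m, observed ΔE = -396.9 m.
Subtracting the expected shift leaves a residual of 93.4 − (128.7) = -35.3 m north and -396.9 − (-371.3) = -25.6 m east.
Residual distance = √((-35.3)² + (-25.6)²) = 43.6 m.

44 m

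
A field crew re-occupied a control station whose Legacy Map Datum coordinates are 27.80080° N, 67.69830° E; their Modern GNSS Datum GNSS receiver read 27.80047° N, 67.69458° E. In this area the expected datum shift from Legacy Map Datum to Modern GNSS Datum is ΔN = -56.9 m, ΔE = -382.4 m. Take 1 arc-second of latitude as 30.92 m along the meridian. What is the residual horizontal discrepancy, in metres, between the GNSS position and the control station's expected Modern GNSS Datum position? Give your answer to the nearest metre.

Observed coordinate differences: Δφ = -0.00033°, Δλ = -0.00372°.
Converting to metres (1° lat = 111312 m, cos φ = 0.884574): observed ΔN = -36.7 m, observed ΔE = -366.3 m.
Subtracting the expected shift leaves a residual of -36.7 − (-56.9) = 20.2 m north and -366.3 − (-382.4) = 16.1 m east.
Residual distance = √(20.2² + 16.1²) = 25.8 m.

26 m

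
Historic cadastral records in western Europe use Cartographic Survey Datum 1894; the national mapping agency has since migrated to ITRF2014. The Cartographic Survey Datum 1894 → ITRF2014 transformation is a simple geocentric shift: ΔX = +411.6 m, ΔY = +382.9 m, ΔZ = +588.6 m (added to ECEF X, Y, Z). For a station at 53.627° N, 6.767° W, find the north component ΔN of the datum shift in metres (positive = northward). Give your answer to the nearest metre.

ΔN = 56 m

At φ = 53.627°, λ = -6.767°: sin φ = 0.805173, cos φ = 0.593040, sin λ = -0.117832, cos λ = 0.993034.
ΔN = −sin φ cos λ·ΔX − sin φ sin λ·ΔY + cos φ·ΔZ = −(0.805173)(0.993034)(411.6) − (0.805173)(-0.117832)(382.9) + (0.593040)(588.6) = 56.29 m.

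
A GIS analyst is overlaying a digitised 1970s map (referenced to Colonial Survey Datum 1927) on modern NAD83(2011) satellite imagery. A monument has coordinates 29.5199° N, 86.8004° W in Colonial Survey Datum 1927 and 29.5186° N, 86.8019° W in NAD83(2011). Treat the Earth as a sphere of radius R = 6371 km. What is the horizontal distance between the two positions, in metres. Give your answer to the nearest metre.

205 m

Δφ = 29.5186° − 29.5199° = -0.0013°; Δλ = -86.8019° − -86.8004° = -0.0015°.
1° along a meridian = πR/180 = 111195 m.
ΔN = Δφ × 111195 = -144.6 m; ΔE = Δλ × 111195 × cos(29.5199°) = -0.0015 × 111195 × 0.870185 = -145.1 m.
Distance = √(ΔE² + ΔN²) = √((-145.1)² + (-144.6)²) = 204.8 m.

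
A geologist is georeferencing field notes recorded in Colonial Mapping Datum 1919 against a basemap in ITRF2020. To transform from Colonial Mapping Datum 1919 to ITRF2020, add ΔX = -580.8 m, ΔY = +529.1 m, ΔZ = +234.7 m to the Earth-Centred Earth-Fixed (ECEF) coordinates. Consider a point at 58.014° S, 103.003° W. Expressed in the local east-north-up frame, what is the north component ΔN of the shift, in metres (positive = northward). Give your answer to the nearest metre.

ΔN = -202 m

The local north axis is (−sin φ cos λ, −sin φ sin λ, cos φ), giving ΔN = 110.841 − 437.263 + 124.323 = -202.10 m.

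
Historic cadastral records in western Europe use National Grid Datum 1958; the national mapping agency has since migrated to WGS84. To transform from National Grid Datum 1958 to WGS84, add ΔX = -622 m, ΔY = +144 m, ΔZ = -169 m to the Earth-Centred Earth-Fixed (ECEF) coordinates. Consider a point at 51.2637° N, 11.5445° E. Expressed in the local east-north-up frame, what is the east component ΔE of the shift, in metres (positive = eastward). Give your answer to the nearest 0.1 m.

At φ = 51.2637°, λ = 11.5445°: sin φ = 0.780034, cos φ = 0.625737, sin λ = 0.200129, cos λ = 0.979770.
ΔE = −sin λ·ΔX + cos λ·ΔY = −(0.200129)·(-622) + (0.979770)·(144) = 265.57 m.

ΔE = 265.6 m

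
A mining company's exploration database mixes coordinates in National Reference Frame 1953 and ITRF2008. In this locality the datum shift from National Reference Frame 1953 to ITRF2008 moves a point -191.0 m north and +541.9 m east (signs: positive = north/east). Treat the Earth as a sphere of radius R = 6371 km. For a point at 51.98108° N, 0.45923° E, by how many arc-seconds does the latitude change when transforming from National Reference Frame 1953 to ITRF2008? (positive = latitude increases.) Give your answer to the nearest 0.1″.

On a sphere of radius R, 1 rad of latitude = R, so Δφ = ΔN / R = -191.0 / 6371000 = -2.9980e-05 rad = -6.184″.

Δφ = -6.2″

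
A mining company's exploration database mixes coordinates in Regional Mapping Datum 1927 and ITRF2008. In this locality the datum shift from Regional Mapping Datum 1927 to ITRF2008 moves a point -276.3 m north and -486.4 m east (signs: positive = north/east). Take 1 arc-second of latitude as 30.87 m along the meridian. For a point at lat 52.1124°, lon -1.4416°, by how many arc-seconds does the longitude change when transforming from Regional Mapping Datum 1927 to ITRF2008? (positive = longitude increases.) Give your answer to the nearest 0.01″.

At latitude 52.1124°, cos φ = 0.614114.
1″ of longitude at this latitude = 30.87 × cos φ = 18.9577 m, so Δλ = -486.4 / 18.9577 = -25.657″.

Δλ = -25.66″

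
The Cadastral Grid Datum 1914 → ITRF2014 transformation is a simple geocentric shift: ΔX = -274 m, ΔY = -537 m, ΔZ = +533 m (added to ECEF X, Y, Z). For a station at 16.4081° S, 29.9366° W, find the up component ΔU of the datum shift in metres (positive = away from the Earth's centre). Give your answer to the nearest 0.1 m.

ΔU = -121.3 m

The local up (radial) axis is (cos φ cos λ, cos φ sin λ, sin φ), giving ΔU = -227.772 + 257.071 − 150.560 = -121.26 m.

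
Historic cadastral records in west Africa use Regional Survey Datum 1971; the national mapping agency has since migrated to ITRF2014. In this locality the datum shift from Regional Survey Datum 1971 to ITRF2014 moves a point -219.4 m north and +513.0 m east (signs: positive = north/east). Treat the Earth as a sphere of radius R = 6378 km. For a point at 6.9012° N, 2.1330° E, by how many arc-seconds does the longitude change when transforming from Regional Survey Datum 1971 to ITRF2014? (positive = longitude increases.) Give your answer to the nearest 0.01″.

Δλ = 16.71″

At latitude 6.9012°, cos φ = 0.992755.
One radian of longitude at latitude φ spans R cos φ, so Δλ = ΔE / (R cos φ) = 513.0 / (6378000 × 0.992755) = 8.1020e-05 rad = 16.712″.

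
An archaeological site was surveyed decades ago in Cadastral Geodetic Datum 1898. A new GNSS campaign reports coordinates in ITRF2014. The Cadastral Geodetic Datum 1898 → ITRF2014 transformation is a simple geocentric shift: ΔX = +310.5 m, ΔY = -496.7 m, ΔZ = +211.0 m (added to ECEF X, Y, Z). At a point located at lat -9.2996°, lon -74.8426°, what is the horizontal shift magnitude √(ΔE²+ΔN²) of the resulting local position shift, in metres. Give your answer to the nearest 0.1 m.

343.7 m

The local east axis at (φ, λ) is (−sin λ, cos λ, 0), so ΔE = −sin(-74.8426°)·310.5 + cos(-74.8426°)·(-496.7) = 169.83 m.
The local north axis is (−sin φ cos λ, −sin φ sin λ, cos φ), giving ΔN = 13.120 + 77.473 + 208.227 = 298.82 m.
Horizontal magnitude = √(ΔE² + ΔN²) = √(169.83² + 298.82²) = 343.71 m.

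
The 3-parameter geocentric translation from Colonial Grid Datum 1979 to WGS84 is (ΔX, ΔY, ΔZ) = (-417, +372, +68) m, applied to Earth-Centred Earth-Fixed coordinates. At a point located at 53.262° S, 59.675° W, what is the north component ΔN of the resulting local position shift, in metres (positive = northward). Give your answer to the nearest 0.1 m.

ΔN = -385.4 m

At φ = -53.262°, λ = -59.675°: sin φ = -0.801379, cos φ = 0.598157, sin λ = -0.863175, cos λ = 0.504904.
ΔN = −sin φ cos λ·ΔX − sin φ sin λ·ΔY + cos φ·ΔZ = −(-0.801379)(0.504904)(-417) − (-0.801379)(-0.863175)(372) + (0.598157)(68) = -385.38 m.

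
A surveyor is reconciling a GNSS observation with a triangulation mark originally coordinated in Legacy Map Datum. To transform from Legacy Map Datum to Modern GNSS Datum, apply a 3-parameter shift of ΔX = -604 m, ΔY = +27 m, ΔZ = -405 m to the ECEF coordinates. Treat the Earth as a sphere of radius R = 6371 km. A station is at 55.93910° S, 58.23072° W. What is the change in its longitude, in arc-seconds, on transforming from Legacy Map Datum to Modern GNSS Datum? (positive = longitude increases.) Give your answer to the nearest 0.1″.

sin φ = -0.828443, cos φ = 0.560074, sin λ = -0.850175, cos λ = 0.526500.
East component: ΔE = −sin λ·ΔX + cos λ·ΔY = −(-0.850175)(-604) + (0.526500)(27) = -499.29 m.
1° of latitude spans πR/180 = 111195 m; at latitude φ, 1° of longitude spans that × cos φ = 62277.4 m, so Δλ = -499.29 / 62277.4 × 3600 = -28.862″.

Δλ = -28.9″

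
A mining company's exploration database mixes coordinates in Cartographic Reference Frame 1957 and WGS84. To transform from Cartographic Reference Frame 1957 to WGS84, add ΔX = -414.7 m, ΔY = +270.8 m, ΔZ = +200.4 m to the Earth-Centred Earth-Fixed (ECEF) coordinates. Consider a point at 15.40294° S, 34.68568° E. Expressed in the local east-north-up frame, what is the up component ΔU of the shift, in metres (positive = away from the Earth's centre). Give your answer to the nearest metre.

The local up (radial) axis is (cos φ cos λ, cos φ sin λ, sin φ), giving ΔU = -328.754 + 148.570 − 53.227 = -233.41 m.

ΔU = -233 m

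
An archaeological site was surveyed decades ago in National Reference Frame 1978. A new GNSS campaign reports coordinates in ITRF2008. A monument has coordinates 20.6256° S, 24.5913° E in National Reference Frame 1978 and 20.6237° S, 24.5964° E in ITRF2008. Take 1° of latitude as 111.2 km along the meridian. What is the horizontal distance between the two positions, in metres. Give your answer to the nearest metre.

571 m

Δφ = -20.6237° − -20.6256° = +0.0019°; Δλ = 24.5964° − 24.5913° = +0.0051°.
ΔN = Δφ × 111200 = 211.3 m; ΔE = Δλ × 111200 × cos(-20.6256°) = +0.0051 × 111200 × 0.935902 = 530.8 m.
Distance = √(ΔE² + ΔN²) = √(530.8² + 211.3²) = 571.3 m.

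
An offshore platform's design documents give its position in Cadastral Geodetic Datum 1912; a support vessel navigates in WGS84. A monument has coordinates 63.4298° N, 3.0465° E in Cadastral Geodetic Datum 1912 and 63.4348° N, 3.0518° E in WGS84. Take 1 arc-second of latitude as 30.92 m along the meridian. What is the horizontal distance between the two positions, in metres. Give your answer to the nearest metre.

616 m

Δφ = 63.4348° − 63.4298° = +0.0050°; Δλ = 3.0518° − 3.0465° = +0.0053°.
1° of latitude = 3600 × 30.92 = 111312 m.
ΔN = Δφ × 111312 = 556.6 m; ΔE = Δλ × 111312 × cos(63.4298°) = +0.0053 × 111312 × 0.447294 = 263.9 m.
Distance = √(ΔE² + ΔN²) = √(263.9² + 556.6²) = 615.9 m.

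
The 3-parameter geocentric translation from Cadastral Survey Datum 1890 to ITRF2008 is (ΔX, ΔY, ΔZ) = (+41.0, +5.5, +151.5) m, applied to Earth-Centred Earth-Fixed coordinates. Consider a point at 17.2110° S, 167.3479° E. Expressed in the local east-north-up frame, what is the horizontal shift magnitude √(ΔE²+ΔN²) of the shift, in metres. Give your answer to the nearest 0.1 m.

134.0 m

The local east axis at (φ, λ) is (−sin λ, cos λ, 0), so ΔE = −sin(167.3479°)·41.0 + cos(167.3479°)·5.5 = -14.35 m.
The local north axis is (−sin φ cos λ, −sin φ sin λ, cos φ), giving ΔN = -11.837 + 0.356 + 144.716 = 133.24 m.
Horizontal magnitude = √(ΔE² + ΔN²) = √((-14.35)² + 133.24²) = 134.01 m.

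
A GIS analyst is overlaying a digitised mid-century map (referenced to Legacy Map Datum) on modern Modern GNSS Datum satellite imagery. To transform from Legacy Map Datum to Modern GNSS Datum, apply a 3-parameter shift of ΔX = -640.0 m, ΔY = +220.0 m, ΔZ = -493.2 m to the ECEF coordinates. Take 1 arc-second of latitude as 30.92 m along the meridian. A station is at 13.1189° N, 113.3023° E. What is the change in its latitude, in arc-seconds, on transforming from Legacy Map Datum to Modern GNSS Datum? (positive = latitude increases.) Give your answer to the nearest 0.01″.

sin φ = 0.226973, cos φ = 0.973901, sin λ = 0.918431, cos λ = -0.395582.
North component: ΔN = −sin φ cos λ·ΔX − sin φ sin λ·ΔY + cos φ·ΔZ = −(0.226973)(-0.395582)(-640.0) − (0.226973)(0.918431)(220.0) + (0.973901)(-493.2) = -583.65 m.
1° of latitude spans 3600 × 30.92 = 111312 m, so Δφ = -583.65 / 111312 × 3600 = -18.876″.

Δφ = -18.88″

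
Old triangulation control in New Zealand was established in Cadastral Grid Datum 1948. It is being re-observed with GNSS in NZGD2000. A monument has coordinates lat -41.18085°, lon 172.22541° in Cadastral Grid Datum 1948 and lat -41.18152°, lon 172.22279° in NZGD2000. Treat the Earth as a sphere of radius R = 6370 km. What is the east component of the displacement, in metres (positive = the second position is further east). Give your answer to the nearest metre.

ΔE = -219 m

Δφ = -41.18152° − -41.18085° = -0.00067°; Δλ = 172.22279° − 172.22541° = -0.00262°.
1° along a meridian = πR/180 = 111177 m.
ΔN = Δφ × 111177 = -74.5 m; ΔE = Δλ × 111177 × cos(-41.18085°) = -0.00262 × 111177 × 0.752635 = -219.2 m.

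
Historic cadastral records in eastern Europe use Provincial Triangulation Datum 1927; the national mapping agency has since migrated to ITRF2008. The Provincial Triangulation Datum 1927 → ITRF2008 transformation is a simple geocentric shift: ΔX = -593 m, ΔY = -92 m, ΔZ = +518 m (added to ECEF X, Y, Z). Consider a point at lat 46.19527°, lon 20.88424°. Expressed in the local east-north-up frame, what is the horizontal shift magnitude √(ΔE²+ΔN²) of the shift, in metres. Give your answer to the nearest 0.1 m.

The local east axis at (φ, λ) is (−sin λ, cos λ, 0), so ΔE = −sin(20.88424°)·(-593) + cos(20.88424°)·(-92) = 125.44 m.
The local north axis is (−sin φ cos λ, −sin φ sin λ, cos φ), giving ΔN = 399.853 + 23.669 + 358.561 = 782.08 m.
Horizontal magnitude = √(ΔE² + ΔN²) = √(125.44² + 782.08²) = 792.08 m.

792.1 m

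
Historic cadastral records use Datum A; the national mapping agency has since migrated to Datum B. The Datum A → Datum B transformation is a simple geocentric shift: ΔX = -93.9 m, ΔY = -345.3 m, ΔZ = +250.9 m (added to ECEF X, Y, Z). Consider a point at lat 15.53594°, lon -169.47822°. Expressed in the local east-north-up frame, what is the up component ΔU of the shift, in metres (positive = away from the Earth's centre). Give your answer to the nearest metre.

ΔU = 217 m

The local up (radial) axis is (cos φ cos λ, cos φ sin λ, sin φ), giving ΔU = 88.948 + 60.751 + 67.202 = 216.90 m.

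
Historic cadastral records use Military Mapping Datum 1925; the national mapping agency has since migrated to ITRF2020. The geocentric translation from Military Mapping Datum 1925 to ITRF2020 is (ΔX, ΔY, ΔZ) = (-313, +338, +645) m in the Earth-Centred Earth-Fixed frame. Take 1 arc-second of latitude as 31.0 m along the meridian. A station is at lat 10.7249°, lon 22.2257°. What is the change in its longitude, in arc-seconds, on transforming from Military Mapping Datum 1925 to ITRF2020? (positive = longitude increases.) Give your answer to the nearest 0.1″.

Δλ = 14.2″

sin φ = 0.186094, cos φ = 0.982532, sin λ = 0.378256, cos λ = 0.925701.
East component: ΔE = −sin λ·ΔX + cos λ·ΔY = −(0.378256)(-313) + (0.925701)(338) = 431.28 m.
1° of latitude spans 3600 × 31.00 = 111600 m; at latitude φ, 1° of longitude spans that × cos φ = 109650.6 m, so Δλ = 431.28 / 109650.6 × 3600 = 14.160″.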